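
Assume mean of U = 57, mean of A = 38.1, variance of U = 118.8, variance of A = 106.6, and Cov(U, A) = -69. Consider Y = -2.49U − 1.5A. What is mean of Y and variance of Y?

mean of Y = -199.08, variance of Y = 460.99188

mean of Y = (-2.49)·mean of U + (-1.5)·mean of A = (-2.49)·57 + (-1.5)·38.1 = -199.08.
variance of Y = a²·variance of U + b²·variance of A + 2ab·Cov(U, A) with a = -2.49, b = -1.5.
= (-2.49)²·118.8 + (-1.5)²·106.6 + 2·(-2.49)·(-1.5)·(-69)
= 736.57188 + 239.85 + (-515.43) = 460.99188.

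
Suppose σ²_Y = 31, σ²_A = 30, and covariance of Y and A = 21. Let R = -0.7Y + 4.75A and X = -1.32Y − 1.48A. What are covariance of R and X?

covariance of R and X = -292.17

By bilinearity, covariance of R and X = ac·σ²_Y + bd·σ²_A + (ad+bc)·covariance of Y and A, with a=-0.7, b=4.75, c=-1.32, d=-1.48.
ac·σ²_Y = (-0.7)·(-1.32)·31 = 28.644
bd·σ²_A = 4.75·(-1.48)·30 = -210.9
(ad+bc)·covariance of Y and A = (-5.234)·21 = -109.914
covariance of R and X = 28.644 + (-210.9) + (-109.914) = -292.17.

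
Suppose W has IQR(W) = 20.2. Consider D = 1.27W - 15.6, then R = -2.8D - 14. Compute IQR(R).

IQR(R) = 71.8312

IQR(D) = |1.27|·20.2 = 25.654.
IQR(R) = |-2.8|·25.654 = 71.8312.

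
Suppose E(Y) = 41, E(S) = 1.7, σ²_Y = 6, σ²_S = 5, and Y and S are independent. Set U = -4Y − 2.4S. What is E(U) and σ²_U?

E(U) = -168.08, σ²_U = 124.8

E(U) = (-4)·E(Y) + (-2.4)·E(S) = (-4)·41 + (-2.4)·1.7 = -168.08.
σ²_U = a²·σ²_Y + b²·σ²_S + 2ab·Cov[Y, S] with a = -4, b = -2.4.
Independence gives Cov[Y, S] = 0.
= (-4)²·6 + (-2.4)²·5 + 2·(-4)·(-2.4)·0
= 96 + 28.8 + 0 = 124.8.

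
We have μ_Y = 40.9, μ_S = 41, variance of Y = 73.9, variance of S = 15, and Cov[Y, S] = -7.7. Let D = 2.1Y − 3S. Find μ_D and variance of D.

μ_D = 2.1·μ_Y + (-3)·μ_S = 2.1·40.9 + (-3)·41 = -37.11.
variance of D = a²·variance of Y + b²·variance of S + 2ab·Cov[Y, S] with a = 2.1, b = -3.
= 2.1²·73.9 + (-3)²·15 + 2·2.1·(-3)·(-7.7)
= 325.899 + 135 + 97.02 = 557.919.

μ_D = -37.11, variance of D = 557.919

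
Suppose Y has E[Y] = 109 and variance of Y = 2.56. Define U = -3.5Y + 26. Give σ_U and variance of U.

σ_U = 5.6, variance of U = 31.36

U = -3.5Y + 26 is linear with a = -3.5, b = 26.
σ_Y = √2.56 = 1.6.
σ_U = |a|·σ_Y = |-3.5|·1.6 = 5.6.
variance of U = a²·variance of Y = (-3.5)²·2.56 = 31.36 (the additive constant 26 does not affect variance).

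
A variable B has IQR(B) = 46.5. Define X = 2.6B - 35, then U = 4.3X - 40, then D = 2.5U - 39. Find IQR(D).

IQR(X) = |2.6|·46.5 = 120.9.
IQR(U) = |4.3|·120.9 = 519.87.
IQR(D) = |2.5|·519.87 = 1299.675.

IQR(D) = 1299.675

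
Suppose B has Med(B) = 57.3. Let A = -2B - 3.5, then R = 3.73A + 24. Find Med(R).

Med(R) = -416.513

Med(A) = (-2)·57.3 + (-3.5) = -118.1.
Med(R) = 3.73·(-118.1) + 24 = -416.513.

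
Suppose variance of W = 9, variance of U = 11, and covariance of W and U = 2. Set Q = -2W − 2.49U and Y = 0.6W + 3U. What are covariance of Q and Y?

By bilinearity, covariance of Q and Y = ac·variance of W + bd·variance of U + (ad+bc)·covariance of W and U, with a=-2, b=-2.49, c=0.6, d=3.
ac·variance of W = (-2)·0.6·9 = -10.8
bd·variance of U = (-2.49)·3·11 = -82.17
(ad+bc)·covariance of W and U = (-7.494)·2 = -14.988
covariance of Q and Y = -10.8 + (-82.17) + (-14.988) = -107.958.

covariance of Q and Y = -107.958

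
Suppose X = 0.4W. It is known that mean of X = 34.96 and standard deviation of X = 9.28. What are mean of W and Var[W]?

mean of W = 87.4, Var[W] = 538.24

From X = 0.4W: mean of X = a·mean of W + b, so mean of W = (mean of X − b)/a = (34.96 − 0)/0.4 = 87.4.
Var[X] = 9.28² = 86.1184.
Var[X] = a²·Var[W], so Var[W] = 86.1184/0.4² = 538.24.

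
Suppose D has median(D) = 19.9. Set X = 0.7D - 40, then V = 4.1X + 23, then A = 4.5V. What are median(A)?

median(A) = -377.4915

median(X) = 0.7·19.9 + (-40) = -26.07.
median(V) = 4.1·(-26.07) + 23 = -83.887.
median(A) = 4.5·(-83.887) = -377.4915.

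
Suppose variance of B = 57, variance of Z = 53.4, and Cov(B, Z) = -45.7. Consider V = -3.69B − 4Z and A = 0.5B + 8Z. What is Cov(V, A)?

By bilinearity, Cov(V, A) = ac·variance of B + bd·variance of Z + (ad+bc)·Cov(B, Z), with a=-3.69, b=-4, c=0.5, d=8.
ac·variance of B = (-3.69)·0.5·57 = -105.165
bd·variance of Z = (-4)·8·53.4 = -1708.8
(ad+bc)·Cov(B, Z) = (-31.52)·(-45.7) = 1440.464
Cov(V, A) = -105.165 + (-1708.8) + 1440.464 = -373.501.

Cov(V, A) = -373.501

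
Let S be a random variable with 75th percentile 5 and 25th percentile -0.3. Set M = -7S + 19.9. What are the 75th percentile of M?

75th percentile of M = 22

Since a = -7 < 0 the transformation is decreasing, reversing order: the 75th percentile of M corresponds to the 25th percentile of S.
So P_{75}(M) = a·P_{25}(S) + b = (-7)·(-0.3) + 19.9 = 22.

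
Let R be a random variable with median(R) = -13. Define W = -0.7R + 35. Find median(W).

median(W) = 44.1

A linear map preserves order up to sign, so median(W) = a·median(R) + b = (-0.7)·(-13) + 35 = 44.1.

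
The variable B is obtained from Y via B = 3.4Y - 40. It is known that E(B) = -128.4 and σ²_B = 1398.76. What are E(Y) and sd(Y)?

From B = 3.4Y - 40: E(B) = a·E(Y) + b, so E(Y) = (E(B) − b)/a = (-128.4 − (-40))/3.4 = -26.
sd(B) = √1398.76 = 37.4.
sd(B) = |a|·sd(Y), so sd(Y) = 37.4/|3.4| = 11.

E(Y) = -26, sd(Y) = 11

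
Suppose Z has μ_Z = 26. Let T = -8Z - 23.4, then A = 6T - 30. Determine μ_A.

μ_A = -1418.4

μ_T = (-8)·26 + (-23.4) = -231.4.
μ_A = 6·(-231.4) + (-30) = -1418.4.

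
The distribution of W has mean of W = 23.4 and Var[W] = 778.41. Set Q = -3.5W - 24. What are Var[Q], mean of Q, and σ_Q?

Var[Q] = 9535.5225, mean of Q = -105.9, σ_Q = 97.65

Q = -3.5W - 24 is linear with a = -3.5, b = -24.
Var[Q] = a²·Var[W] = (-3.5)²·778.41 = 9535.5225 (the additive constant -24 does not affect variance).
mean of Q = a·mean of W + b = (-3.5)·23.4 + (-24) = -105.9.
σ_W = √778.41 = 27.9.
σ_Q = |a|·σ_W = |-3.5|·27.9 = 97.65.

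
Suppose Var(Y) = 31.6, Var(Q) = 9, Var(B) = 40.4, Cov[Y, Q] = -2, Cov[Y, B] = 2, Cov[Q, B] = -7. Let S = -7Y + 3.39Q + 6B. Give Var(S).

Var(S) = a²·Var(Y) + b²·Var(Q) + c²·Var(B) + 2ab·Cov[Y, Q] + 2ac·Cov[Y, B] + 2bc·Cov[Q, B], with a = -7, b = 3.39, c = 6.
= 1548.4 + 103.4289 + 1454.4 + 94.92 + (-168) + (-284.76)
= 2748.3889.

Var(S) = 2748.3889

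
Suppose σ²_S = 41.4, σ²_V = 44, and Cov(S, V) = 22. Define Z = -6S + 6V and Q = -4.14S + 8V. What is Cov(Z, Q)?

By bilinearity, Cov(Z, Q) = ac·σ²_S + bd·σ²_V + (ad+bc)·Cov(S, V), with a=-6, b=6, c=-4.14, d=8.
ac·σ²_S = (-6)·(-4.14)·41.4 = 1028.376
bd·σ²_V = 6·8·44 = 2112
(ad+bc)·Cov(S, V) = (-72.84)·22 = -1602.48
Cov(Z, Q) = 1028.376 + 2112 + (-1602.48) = 1537.896.

Cov(Z, Q) = 1537.896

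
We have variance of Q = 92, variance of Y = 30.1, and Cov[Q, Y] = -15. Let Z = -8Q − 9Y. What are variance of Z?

variance of Z = 6166.1

variance of Z = a²·variance of Q + b²·variance of Y + 2ab·Cov[Q, Y] with a = -8, b = -9.
= (-8)²·92 + (-9)²·30.1 + 2·(-8)·(-9)·(-15)
= 5888 + 2438.1 + (-2160) = 6166.1.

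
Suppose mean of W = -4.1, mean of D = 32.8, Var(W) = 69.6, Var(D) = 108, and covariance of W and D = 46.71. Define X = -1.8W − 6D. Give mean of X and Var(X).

mean of X = (-1.8)·mean of W + (-6)·mean of D = (-1.8)·(-4.1) + (-6)·32.8 = -189.42.
Var(X) = a²·Var(W) + b²·Var(D) + 2ab·covariance of W and D with a = -1.8, b = -6.
= (-1.8)²·69.6 + (-6)²·108 + 2·(-1.8)·(-6)·46.71
= 225.504 + 3888 + 1008.936 = 5122.44.

mean of X = -189.42, Var(X) = 5122.44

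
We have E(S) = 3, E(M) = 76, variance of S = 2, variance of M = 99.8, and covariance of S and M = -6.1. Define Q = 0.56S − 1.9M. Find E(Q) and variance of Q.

E(Q) = 0.56·E(S) + (-1.9)·E(M) = 0.56·3 + (-1.9)·76 = -142.72.
variance of Q = a²·variance of S + b²·variance of M + 2ab·covariance of S and M with a = 0.56, b = -1.9.
= 0.56²·2 + (-1.9)²·99.8 + 2·0.56·(-1.9)·(-6.1)
= 0.6272 + 360.278 + 12.9808 = 373.886.

E(Q) = -142.72, variance of Q = 373.886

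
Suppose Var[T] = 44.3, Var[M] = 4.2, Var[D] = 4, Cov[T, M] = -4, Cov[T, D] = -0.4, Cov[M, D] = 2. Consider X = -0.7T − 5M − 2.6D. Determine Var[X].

Var[X] = 176.291

Var[X] = a²·Var[T] + b²·Var[M] + c²·Var[D] + 2ab·Cov[T, M] + 2ac·Cov[T, D] + 2bc·Cov[M, D], with a = -0.7, b = -5, c = -2.6.
= 21.707 + 105 + 27.04 + (-28) + (-1.456) + 52
= 176.291.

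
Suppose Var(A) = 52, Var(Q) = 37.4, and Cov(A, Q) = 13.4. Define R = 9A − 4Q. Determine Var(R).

Var(R) = a²·Var(A) + b²·Var(Q) + 2ab·Cov(A, Q) with a = 9, b = -4.
= 9²·52 + (-4)²·37.4 + 2·9·(-4)·13.4
= 4212 + 598.4 + (-964.8) = 3845.6.

Var(R) = 3845.6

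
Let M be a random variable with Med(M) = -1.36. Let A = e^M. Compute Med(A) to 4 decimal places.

Med(A) = 0.2567

e^M is monotone on this domain, so Med(A) = exp(-1.36) ≈ 0.2567.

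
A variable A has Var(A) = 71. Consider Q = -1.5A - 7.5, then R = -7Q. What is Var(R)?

Var(R) = 7827.75

Var(Q) = (-1.5)²·71 = 159.75.
Var(R) = (-7)²·159.75 = 7827.75.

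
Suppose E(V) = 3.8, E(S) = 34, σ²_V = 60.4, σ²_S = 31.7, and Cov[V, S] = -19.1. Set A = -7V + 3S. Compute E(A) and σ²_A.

E(A) = (-7)·E(V) + 3·E(S) = (-7)·3.8 + 3·34 = 75.4.
σ²_A = a²·σ²_V + b²·σ²_S + 2ab·Cov[V, S] with a = -7, b = 3.
= (-7)²·60.4 + 3²·31.7 + 2·(-7)·3·(-19.1)
= 2959.6 + 285.3 + 802.2 = 4047.1.

E(A) = 75.4, σ²_A = 4047.1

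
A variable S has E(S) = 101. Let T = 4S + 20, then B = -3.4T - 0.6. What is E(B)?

E(T) = 4·101 + 20 = 424.
E(B) = (-3.4)·424 + (-0.6) = -1442.2.

E(B) = -1442.2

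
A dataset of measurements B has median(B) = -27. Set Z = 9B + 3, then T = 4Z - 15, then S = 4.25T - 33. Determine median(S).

median(S) = -4176.75

median(Z) = 9·(-27) + 3 = -240.
median(T) = 4·(-240) + (-15) = -975.
median(S) = 4.25·(-975) + (-33) = -4176.75.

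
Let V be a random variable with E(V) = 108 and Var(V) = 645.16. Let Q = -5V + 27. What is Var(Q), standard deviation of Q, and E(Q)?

Q = -5V + 27 is linear with a = -5, b = 27.
Var(Q) = a²·Var(V) = (-5)²·645.16 = 16129 (the additive constant 27 does not affect variance).
standard deviation of V = √645.16 = 25.4.
standard deviation of Q = |a|·standard deviation of V = |-5|·25.4 = 127.
E(Q) = a·E(V) + b = (-5)·108 + 27 = -513.

Var(Q) = 16129, standard deviation of Q = 127, E(Q) = -513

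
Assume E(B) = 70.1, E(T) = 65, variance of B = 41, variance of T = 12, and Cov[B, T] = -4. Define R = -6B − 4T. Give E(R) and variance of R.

E(R) = (-6)·E(B) + (-4)·E(T) = (-6)·70.1 + (-4)·65 = -680.6.
variance of R = a²·variance of B + b²·variance of T + 2ab·Cov[B, T] with a = -6, b = -4.
= (-6)²·41 + (-4)²·12 + 2·(-6)·(-4)·(-4)
= 1476 + 192 + (-192) = 1476.

E(R) = -680.6, variance of R = 1476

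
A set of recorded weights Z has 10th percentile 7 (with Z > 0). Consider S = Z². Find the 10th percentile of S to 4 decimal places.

10th percentile of S = 49

Z² is increasing, so P_{10}(S) = g(P_{10}(Z)) = 49.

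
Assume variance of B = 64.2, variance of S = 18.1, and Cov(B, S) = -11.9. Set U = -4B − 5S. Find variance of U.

variance of U = a²·variance of B + b²·variance of S + 2ab·Cov(B, S) with a = -4, b = -5.
= (-4)²·64.2 + (-5)²·18.1 + 2·(-4)·(-5)·(-11.9)
= 1027.2 + 452.5 + (-476) = 1003.7.

variance of U = 1003.7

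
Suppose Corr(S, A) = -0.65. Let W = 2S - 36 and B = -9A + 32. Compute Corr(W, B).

Corr(W, B) = 0.65

Linear rescalings preserve |correlation|; the slopes 2 and -9 have opposite signs, so the correlation flips sign: Corr(W, B) = −Corr(S, A) = 0.65.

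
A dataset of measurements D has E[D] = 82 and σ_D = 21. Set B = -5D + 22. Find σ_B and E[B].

B = -5D + 22 is linear with a = -5, b = 22.
σ_B = |a|·σ_D = |-5|·21 = 105.
E[B] = a·E[D] + b = (-5)·82 + 22 = -388.

σ_B = 105, E[B] = -388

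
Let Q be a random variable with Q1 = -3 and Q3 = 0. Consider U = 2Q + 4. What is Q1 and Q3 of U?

a = 2 > 0: Q1(U) = a·Q1(Q)+b = -2, Q3(U) = a·Q3(Q)+b = 4.

Q1(U) = -2, Q3(U) = 4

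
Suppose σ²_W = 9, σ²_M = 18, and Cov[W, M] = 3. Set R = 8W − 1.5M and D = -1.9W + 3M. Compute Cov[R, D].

By bilinearity, Cov[R, D] = ac·σ²_W + bd·σ²_M + (ad+bc)·Cov[W, M], with a=8, b=-1.5, c=-1.9, d=3.
ac·σ²_W = 8·(-1.9)·9 = -136.8
bd·σ²_M = (-1.5)·3·18 = -81
(ad+bc)·Cov[W, M] = (26.85)·3 = 80.55
Cov[R, D] = -136.8 + (-81) + 80.55 = -137.25.

Cov[R, D] = -137.25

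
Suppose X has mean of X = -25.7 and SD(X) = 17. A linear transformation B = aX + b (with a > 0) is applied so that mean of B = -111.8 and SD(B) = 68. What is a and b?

SD(B) = a·SD(X) (a > 0), so a = 68/17 = 4.
mean of B = a·mean of X + b, so b = -111.8 − 4·(-25.7) = -9.

a = 4, b = -9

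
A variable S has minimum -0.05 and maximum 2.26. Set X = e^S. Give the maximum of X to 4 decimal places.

e^S is increasing on this domain, so max(X) comes from max(S) = 2.26: max(X) = exp(2.26) ≈ 9.5831.

max(X) = 9.5831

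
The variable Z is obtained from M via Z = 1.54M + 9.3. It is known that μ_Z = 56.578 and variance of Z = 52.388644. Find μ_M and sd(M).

μ_M = 30.7, sd(M) = 4.7

From Z = 1.54M + 9.3: μ_Z = a·μ_M + b, so μ_M = (μ_Z − b)/a = (56.578 − 9.3)/1.54 = 30.7.
sd(Z) = √52.388644 = 7.238.
sd(Z) = |a|·sd(M), so sd(M) = 7.238/|1.54| = 4.7.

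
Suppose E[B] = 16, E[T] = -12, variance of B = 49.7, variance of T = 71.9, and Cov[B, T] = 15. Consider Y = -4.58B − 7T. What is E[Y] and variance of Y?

E[Y] = (-4.58)·E[B] + (-7)·E[T] = (-4.58)·16 + (-7)·(-12) = 10.72.
variance of Y = a²·variance of B + b²·variance of T + 2ab·Cov[B, T] with a = -4.58, b = -7.
= (-4.58)²·49.7 + (-7)²·71.9 + 2·(-4.58)·(-7)·15
= 1042.52708 + 3523.1 + 961.8 = 5527.42708.

E[Y] = 10.72, variance of Y = 5527.42708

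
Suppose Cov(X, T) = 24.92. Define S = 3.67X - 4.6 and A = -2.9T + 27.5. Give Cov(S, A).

Cov(S, A) = a·c·Cov(X, T) = 3.67·(-2.9)·24.92 = -265.22356. Additive constants drop out.

Cov(S, A) = -265.22356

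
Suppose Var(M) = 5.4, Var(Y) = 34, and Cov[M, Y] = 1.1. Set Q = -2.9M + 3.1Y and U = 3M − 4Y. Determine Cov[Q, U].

By bilinearity, Cov[Q, U] = ac·Var(M) + bd·Var(Y) + (ad+bc)·Cov[M, Y], with a=-2.9, b=3.1, c=3, d=-4.
ac·Var(M) = (-2.9)·3·5.4 = -46.98
bd·Var(Y) = 3.1·(-4)·34 = -421.6
(ad+bc)·Cov[M, Y] = (20.9)·1.1 = 22.99
Cov[Q, U] = -46.98 + (-421.6) + 22.99 = -445.59.

Cov[Q, U] = -445.59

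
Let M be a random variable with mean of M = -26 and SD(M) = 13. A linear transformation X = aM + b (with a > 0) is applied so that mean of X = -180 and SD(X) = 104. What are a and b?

a = 8, b = 28

SD(X) = a·SD(M) (a > 0), so a = 104/13 = 8.
mean of X = a·mean of M + b, so b = -180 − 8·(-26) = 28.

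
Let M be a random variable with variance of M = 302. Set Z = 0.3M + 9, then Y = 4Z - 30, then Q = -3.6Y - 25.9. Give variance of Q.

variance of Q = 5636.0448

variance of Z = 0.3²·302 = 27.18.
variance of Y = 4²·27.18 = 434.88.
variance of Q = (-3.6)²·434.88 = 5636.0448.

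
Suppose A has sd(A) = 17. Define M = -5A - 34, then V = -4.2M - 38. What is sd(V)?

sd(V) = 357

sd(M) = |-5|·17 = 85.
sd(V) = |-4.2|·85 = 357.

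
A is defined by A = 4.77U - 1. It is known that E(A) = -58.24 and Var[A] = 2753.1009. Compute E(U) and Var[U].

E(U) = -12, Var[U] = 121

From A = 4.77U - 1: E(A) = a·E(U) + b, so E(U) = (E(A) − b)/a = (-58.24 − (-1))/4.77 = -12.
Var[A] = a²·Var[U], so Var[U] = 2753.1009/4.77² = 121.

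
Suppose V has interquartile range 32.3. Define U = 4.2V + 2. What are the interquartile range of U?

Under U = aV + b, IQR(U) = |a|·IQR(V) = |4.2|·32.3 = 135.66 (shifts cancel; spread scales by |a|).

IQR(U) = 135.66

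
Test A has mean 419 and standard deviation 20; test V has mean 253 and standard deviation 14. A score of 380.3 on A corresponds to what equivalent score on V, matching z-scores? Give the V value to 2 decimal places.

V = 225.91

z = (380.3 − 419)/20 = -1.935.
V = 253 + z·14 = 253 + (380.3 − 419)·14/20 = 225.91.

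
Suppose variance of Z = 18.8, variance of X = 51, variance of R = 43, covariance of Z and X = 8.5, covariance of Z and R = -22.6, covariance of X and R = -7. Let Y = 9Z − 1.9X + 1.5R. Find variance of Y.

variance of Y = 942.66

variance of Y = a²·variance of Z + b²·variance of X + c²·variance of R + 2ab·covariance of Z and X + 2ac·covariance of Z and R + 2bc·covariance of X and R, with a = 9, b = -1.9, c = 1.5.
= 1522.8 + 184.11 + 96.75 + (-290.7) + (-610.2) + 39.9
= 942.66.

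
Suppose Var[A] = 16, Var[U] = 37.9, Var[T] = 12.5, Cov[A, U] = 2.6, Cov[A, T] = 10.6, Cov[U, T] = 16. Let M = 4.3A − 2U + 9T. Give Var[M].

Var[M] = a²·Var[A] + b²·Var[U] + c²·Var[T] + 2ab·Cov[A, U] + 2ac·Cov[A, T] + 2bc·Cov[U, T], with a = 4.3, b = -2, c = 9.
= 295.84 + 151.6 + 1012.5 + (-44.72) + 820.44 + (-576)
= 1659.66.

Var[M] = 1659.66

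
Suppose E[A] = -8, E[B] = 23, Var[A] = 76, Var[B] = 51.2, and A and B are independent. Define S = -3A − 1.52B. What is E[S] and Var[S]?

E[S] = -10.96, Var[S] = 802.29248

E[S] = (-3)·E[A] + (-1.52)·E[B] = (-3)·(-8) + (-1.52)·23 = -10.96.
Var[S] = a²·Var[A] + b²·Var[B] + 2ab·Cov(A, B) with a = -3, b = -1.52.
Independence gives Cov(A, B) = 0.
= (-3)²·76 + (-1.52)²·51.2 + 2·(-3)·(-1.52)·0
= 684 + 118.29248 + 0 = 802.29248.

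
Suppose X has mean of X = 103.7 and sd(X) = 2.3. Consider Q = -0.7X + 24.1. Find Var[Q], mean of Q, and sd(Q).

Q = -0.7X + 24.1 is linear with a = -0.7, b = 24.1.
Var[X] = 2.3² = 5.29.
Var[Q] = a²·Var[X] = (-0.7)²·5.29 = 2.5921 (the additive constant 24.1 does not affect variance).
mean of Q = a·mean of X + b = (-0.7)·103.7 + 24.1 = -48.49.
sd(Q) = |a|·sd(X) = |-0.7|·2.3 = 1.61.

Var[Q] = 2.5921, mean of Q = -48.49, sd(Q) = 1.61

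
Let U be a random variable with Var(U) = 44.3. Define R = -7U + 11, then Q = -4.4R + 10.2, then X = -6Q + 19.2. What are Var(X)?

Var(X) = 1512891.072

Var(R) = (-7)²·44.3 = 2170.7.
Var(Q) = (-4.4)²·2170.7 = 42024.752.
Var(X) = (-6)²·42024.752 = 1512891.072.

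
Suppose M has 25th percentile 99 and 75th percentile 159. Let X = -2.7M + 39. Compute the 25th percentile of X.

Since a = -2.7 < 0 the transformation is decreasing, reversing order: the 25th percentile of X corresponds to the 75th percentile of M.
So P_{25}(X) = a·P_{75}(M) + b = (-2.7)·159 + 39 = -390.3.

25th percentile of X = -390.3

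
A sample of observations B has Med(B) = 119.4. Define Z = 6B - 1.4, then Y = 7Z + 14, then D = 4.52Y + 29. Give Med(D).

Med(D) = 22714.88

Med(Z) = 6·119.4 + (-1.4) = 715.
Med(Y) = 7·715 + 14 = 5019.
Med(D) = 4.52·5019 + 29 = 22714.88.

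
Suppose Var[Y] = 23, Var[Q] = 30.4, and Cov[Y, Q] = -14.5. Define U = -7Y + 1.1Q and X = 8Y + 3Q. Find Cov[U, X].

Cov[U, X] = -1010.78

By bilinearity, Cov[U, X] = ac·Var[Y] + bd·Var[Q] + (ad+bc)·Cov[Y, Q], with a=-7, b=1.1, c=8, d=3.
ac·Var[Y] = (-7)·8·23 = -1288
bd·Var[Q] = 1.1·3·30.4 = 100.32
(ad+bc)·Cov[Y, Q] = (-12.2)·(-14.5) = 176.9
Cov[U, X] = -1288 + 100.32 + 176.9 = -1010.78.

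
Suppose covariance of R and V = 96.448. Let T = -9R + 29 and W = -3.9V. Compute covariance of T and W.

covariance of T and W = 3385.3248

covariance of T and W = a·c·covariance of R and V = (-9)·(-3.9)·96.448 = 3385.3248. Additive constants drop out.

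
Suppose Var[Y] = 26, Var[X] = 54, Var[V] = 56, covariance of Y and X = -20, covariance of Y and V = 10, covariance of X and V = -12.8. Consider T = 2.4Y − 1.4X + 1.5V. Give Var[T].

Var[T] = a²·Var[Y] + b²·Var[X] + c²·Var[V] + 2ab·covariance of Y and X + 2ac·covariance of Y and V + 2bc·covariance of X and V, with a = 2.4, b = -1.4, c = 1.5.
= 149.76 + 105.84 + 126 + 134.4 + 72 + 53.76
= 641.76.

Var[T] = 641.76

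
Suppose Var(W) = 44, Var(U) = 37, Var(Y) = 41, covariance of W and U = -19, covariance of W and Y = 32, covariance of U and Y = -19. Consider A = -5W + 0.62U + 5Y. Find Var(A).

Var(A) = a²·Var(W) + b²·Var(U) + c²·Var(Y) + 2ab·covariance of W and U + 2ac·covariance of W and Y + 2bc·covariance of U and Y, with a = -5, b = 0.62, c = 5.
= 1100 + 14.2228 + 1025 + 117.8 + (-1600) + (-117.8)
= 539.2228.

Var(A) = 539.2228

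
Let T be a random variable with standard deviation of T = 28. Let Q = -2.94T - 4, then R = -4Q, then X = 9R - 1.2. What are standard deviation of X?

standard deviation of Q = |-2.94|·28 = 82.32.
standard deviation of R = |-4|·82.32 = 329.28.
standard deviation of X = |9|·329.28 = 2963.52.

standard deviation of X = 2963.52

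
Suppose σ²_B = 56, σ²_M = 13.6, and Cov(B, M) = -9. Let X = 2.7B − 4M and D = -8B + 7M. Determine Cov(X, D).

Cov(X, D) = -2048.5

By bilinearity, Cov(X, D) = ac·σ²_B + bd·σ²_M + (ad+bc)·Cov(B, M), with a=2.7, b=-4, c=-8, d=7.
ac·σ²_B = 2.7·(-8)·56 = -1209.6
bd·σ²_M = (-4)·7·13.6 = -380.8
(ad+bc)·Cov(B, M) = (50.9)·(-9) = -458.1
Cov(X, D) = -1209.6 + (-380.8) + (-458.1) = -2048.5.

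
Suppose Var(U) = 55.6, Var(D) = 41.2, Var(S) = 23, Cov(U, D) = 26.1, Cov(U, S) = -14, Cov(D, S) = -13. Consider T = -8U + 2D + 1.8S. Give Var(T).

Var(T) = a²·Var(U) + b²·Var(D) + c²·Var(S) + 2ab·Cov(U, D) + 2ac·Cov(U, S) + 2bc·Cov(D, S), with a = -8, b = 2, c = 1.8.
= 3558.4 + 164.8 + 74.52 + (-835.2) + 403.2 + (-93.6)
= 3272.12.

Var(T) = 3272.12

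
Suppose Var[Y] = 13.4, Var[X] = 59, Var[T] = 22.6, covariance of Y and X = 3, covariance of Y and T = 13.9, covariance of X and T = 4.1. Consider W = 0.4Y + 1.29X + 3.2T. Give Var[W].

Var[W] = a²·Var[Y] + b²·Var[X] + c²·Var[T] + 2ab·covariance of Y and X + 2ac·covariance of Y and T + 2bc·covariance of X and T, with a = 0.4, b = 1.29, c = 3.2.
= 2.144 + 98.1819 + 231.424 + 3.096 + 35.584 + 33.8496
= 404.2795.

Var[W] = 404.2795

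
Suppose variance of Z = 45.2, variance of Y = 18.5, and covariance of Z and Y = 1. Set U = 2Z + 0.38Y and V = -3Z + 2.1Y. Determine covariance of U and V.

covariance of U and V = -253.377

By bilinearity, covariance of U and V = ac·variance of Z + bd·variance of Y + (ad+bc)·covariance of Z and Y, with a=2, b=0.38, c=-3, d=2.1.
ac·variance of Z = 2·(-3)·45.2 = -271.2
bd·variance of Y = 0.38·2.1·18.5 = 14.763
(ad+bc)·covariance of Z and Y = (3.06)·1 = 3.06
covariance of U and V = -271.2 + 14.763 + 3.06 = -253.377.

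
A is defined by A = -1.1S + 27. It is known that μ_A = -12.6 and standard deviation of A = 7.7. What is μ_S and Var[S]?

μ_S = 36, Var[S] = 49

From A = -1.1S + 27: μ_A = a·μ_S + b, so μ_S = (μ_A − b)/a = (-12.6 − 27)/(-1.1) = 36.
Var[A] = 7.7² = 59.29.
Var[A] = a²·Var[S], so Var[S] = 59.29/(-1.1)² = 49.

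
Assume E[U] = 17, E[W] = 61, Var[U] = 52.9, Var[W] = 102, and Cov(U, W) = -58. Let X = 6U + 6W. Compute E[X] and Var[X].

E[X] = 6·E[U] + 6·E[W] = 6·17 + 6·61 = 468.
Var[X] = a²·Var[U] + b²·Var[W] + 2ab·Cov(U, W) with a = 6, b = 6.
= 6²·52.9 + 6²·102 + 2·6·6·(-58)
= 1904.4 + 3672 + (-4176) = 1400.4.

E[X] = 468, Var[X] = 1400.4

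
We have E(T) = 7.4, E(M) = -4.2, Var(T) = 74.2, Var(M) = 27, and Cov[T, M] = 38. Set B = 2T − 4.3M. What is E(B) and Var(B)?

E(B) = 32.86, Var(B) = 142.43

E(B) = 2·E(T) + (-4.3)·E(M) = 2·7.4 + (-4.3)·(-4.2) = 32.86.
Var(B) = a²·Var(T) + b²·Var(M) + 2ab·Cov[T, M] with a = 2, b = -4.3.
= 2²·74.2 + (-4.3)²·27 + 2·2·(-4.3)·38
= 296.8 + 499.23 + (-653.6) = 142.43.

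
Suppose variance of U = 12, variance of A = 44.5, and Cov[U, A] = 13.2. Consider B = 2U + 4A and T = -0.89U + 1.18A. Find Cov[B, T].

By bilinearity, Cov[B, T] = ac·variance of U + bd·variance of A + (ad+bc)·Cov[U, A], with a=2, b=4, c=-0.89, d=1.18.
ac·variance of U = 2·(-0.89)·12 = -21.36
bd·variance of A = 4·1.18·44.5 = 210.04
(ad+bc)·Cov[U, A] = (-1.2)·13.2 = -15.84
Cov[B, T] = -21.36 + 210.04 + (-15.84) = 172.84.

Cov[B, T] = 172.84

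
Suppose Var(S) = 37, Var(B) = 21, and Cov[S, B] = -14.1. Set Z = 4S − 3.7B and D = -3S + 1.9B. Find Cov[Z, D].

Cov[Z, D] = -855.3

By bilinearity, Cov[Z, D] = ac·Var(S) + bd·Var(B) + (ad+bc)·Cov[S, B], with a=4, b=-3.7, c=-3, d=1.9.
ac·Var(S) = 4·(-3)·37 = -444
bd·Var(B) = (-3.7)·1.9·21 = -147.63
(ad+bc)·Cov[S, B] = (18.7)·(-14.1) = -263.67
Cov[Z, D] = -444 + (-147.63) + (-263.67) = -855.3.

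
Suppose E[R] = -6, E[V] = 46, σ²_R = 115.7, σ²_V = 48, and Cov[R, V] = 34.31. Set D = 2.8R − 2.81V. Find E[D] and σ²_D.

E[D] = -146.06, σ²_D = 746.19864

E[D] = 2.8·E[R] + (-2.81)·E[V] = 2.8·(-6) + (-2.81)·46 = -146.06.
σ²_D = a²·σ²_R + b²·σ²_V + 2ab·Cov[R, V] with a = 2.8, b = -2.81.
= 2.8²·115.7 + (-2.81)²·48 + 2·2.8·(-2.81)·34.31
= 907.088 + 379.0128 + (-539.90216) = 746.19864.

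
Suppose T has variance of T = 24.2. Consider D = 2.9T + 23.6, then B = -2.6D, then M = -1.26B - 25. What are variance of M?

variance of M = 2184.233923872

variance of D = 2.9²·24.2 = 203.522.
variance of B = (-2.6)²·203.522 = 1375.80872.
variance of M = (-1.26)²·1375.80872 = 2184.233923872.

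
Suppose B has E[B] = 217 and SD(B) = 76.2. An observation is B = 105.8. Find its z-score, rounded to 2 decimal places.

z = -1.46

z = (B − E[B]) / SD(B) = (105.8 − 217) / 76.2 ≈ -1.46.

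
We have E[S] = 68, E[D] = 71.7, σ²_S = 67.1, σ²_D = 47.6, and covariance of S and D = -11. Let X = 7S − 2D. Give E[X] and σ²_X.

E[X] = 7·E[S] + (-2)·E[D] = 7·68 + (-2)·71.7 = 332.6.
σ²_X = a²·σ²_S + b²·σ²_D + 2ab·covariance of S and D with a = 7, b = -2.
= 7²·67.1 + (-2)²·47.6 + 2·7·(-2)·(-11)
= 3287.9 + 190.4 + 308 = 3786.3.

E[X] = 332.6, σ²_X = 3786.3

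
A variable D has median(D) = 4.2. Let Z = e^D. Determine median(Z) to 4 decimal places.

e^D is monotone on this domain, so median(Z) = exp(4.2) ≈ 66.6863.

median(Z) = 66.6863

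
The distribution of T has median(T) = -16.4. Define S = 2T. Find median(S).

A linear map preserves order up to sign, so median(S) = a·median(T) + b = 2·(-16.4) = -32.8.

median(S) = -32.8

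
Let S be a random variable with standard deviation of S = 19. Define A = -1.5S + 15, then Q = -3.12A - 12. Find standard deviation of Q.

standard deviation of Q = 88.92

standard deviation of A = |-1.5|·19 = 28.5.
standard deviation of Q = |-3.12|·28.5 = 88.92.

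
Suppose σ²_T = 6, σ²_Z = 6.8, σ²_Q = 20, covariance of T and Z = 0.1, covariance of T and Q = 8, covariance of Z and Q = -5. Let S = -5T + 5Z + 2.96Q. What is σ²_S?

σ²_S = a²·σ²_T + b²·σ²_Z + c²·σ²_Q + 2ab·covariance of T and Z + 2ac·covariance of T and Q + 2bc·covariance of Z and Q, with a = -5, b = 5, c = 2.96.
= 150 + 170 + 175.232 + (-5) + (-236.8) + (-148)
= 105.432.

σ²_S = 105.432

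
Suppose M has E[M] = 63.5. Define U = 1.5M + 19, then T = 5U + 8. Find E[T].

E[U] = 1.5·63.5 + 19 = 114.25.
E[T] = 5·114.25 + 8 = 579.25.

E[T] = 579.25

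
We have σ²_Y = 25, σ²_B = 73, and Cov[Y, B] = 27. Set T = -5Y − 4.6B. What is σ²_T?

σ²_T = a²·σ²_Y + b²·σ²_B + 2ab·Cov[Y, B] with a = -5, b = -4.6.
= (-5)²·25 + (-4.6)²·73 + 2·(-5)·(-4.6)·27
= 625 + 1544.68 + 1242 = 3411.68.

σ²_T = 3411.68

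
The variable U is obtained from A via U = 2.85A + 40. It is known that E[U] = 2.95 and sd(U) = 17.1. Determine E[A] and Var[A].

E[A] = -13, Var[A] = 36

From U = 2.85A + 40: E[U] = a·E[A] + b, so E[A] = (E[U] − b)/a = (2.95 − 40)/2.85 = -13.
Var[U] = 17.1² = 292.41.
Var[U] = a²·Var[A], so Var[A] = 292.41/2.85² = 36.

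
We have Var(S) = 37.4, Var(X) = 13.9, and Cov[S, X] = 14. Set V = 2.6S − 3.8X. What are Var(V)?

Var(V) = a²·Var(S) + b²·Var(X) + 2ab·Cov[S, X] with a = 2.6, b = -3.8.
= 2.6²·37.4 + (-3.8)²·13.9 + 2·2.6·(-3.8)·14
= 252.824 + 200.716 + (-276.64) = 176.9.

Var(V) = 176.9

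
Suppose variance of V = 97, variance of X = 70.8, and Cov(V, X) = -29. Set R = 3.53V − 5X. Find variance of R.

variance of R = a²·variance of V + b²·variance of X + 2ab·Cov(V, X) with a = 3.53, b = -5.
= 3.53²·97 + (-5)²·70.8 + 2·3.53·(-5)·(-29)
= 1208.7073 + 1770 + 1023.7 = 4002.4073.

variance of R = 4002.4073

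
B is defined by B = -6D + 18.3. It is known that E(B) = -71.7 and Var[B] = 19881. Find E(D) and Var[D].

From B = -6D + 18.3: E(B) = a·E(D) + b, so E(D) = (E(B) − b)/a = (-71.7 − 18.3)/(-6) = 15.
Var[B] = a²·Var[D], so Var[D] = 19881/(-6)² = 552.25.

E(D) = 15, Var[D] = 552.25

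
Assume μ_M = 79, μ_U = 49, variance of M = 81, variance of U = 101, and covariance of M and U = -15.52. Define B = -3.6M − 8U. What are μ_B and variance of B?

μ_B = -676.4, variance of B = 6619.808

μ_B = (-3.6)·μ_M + (-8)·μ_U = (-3.6)·79 + (-8)·49 = -676.4.
variance of B = a²·variance of M + b²·variance of U + 2ab·covariance of M and U with a = -3.6, b = -8.
= (-3.6)²·81 + (-8)²·101 + 2·(-3.6)·(-8)·(-15.52)
= 1049.76 + 6464 + (-893.952) = 6619.808.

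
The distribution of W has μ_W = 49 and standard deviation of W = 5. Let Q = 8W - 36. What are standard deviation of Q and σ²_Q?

standard deviation of Q = 40, σ²_Q = 1600

Q = 8W - 36 is linear with a = 8, b = -36.
standard deviation of Q = |a|·standard deviation of W = |8|·5 = 40.
σ²_W = 5² = 25.
σ²_Q = a²·σ²_W = 8²·25 = 1600 (the additive constant -36 does not affect variance).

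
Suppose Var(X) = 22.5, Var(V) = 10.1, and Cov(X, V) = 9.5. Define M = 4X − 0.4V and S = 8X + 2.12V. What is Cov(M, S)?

Cov(M, S) = 761.5952

By bilinearity, Cov(M, S) = ac·Var(X) + bd·Var(V) + (ad+bc)·Cov(X, V), with a=4, b=-0.4, c=8, d=2.12.
ac·Var(X) = 4·8·22.5 = 720
bd·Var(V) = (-0.4)·2.12·10.1 = -8.5648
(ad+bc)·Cov(X, V) = (5.28)·9.5 = 50.16
Cov(M, S) = 720 + (-8.5648) + 50.16 = 761.5952.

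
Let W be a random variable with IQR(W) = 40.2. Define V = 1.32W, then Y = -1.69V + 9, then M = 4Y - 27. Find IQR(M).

IQR(V) = |1.32|·40.2 = 53.064.
IQR(Y) = |-1.69|·53.064 = 89.67816.
IQR(M) = |4|·89.67816 = 358.71264.

IQR(M) = 358.71264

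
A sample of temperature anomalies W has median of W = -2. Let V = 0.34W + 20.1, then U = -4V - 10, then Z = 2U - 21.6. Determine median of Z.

median of V = 0.34·(-2) + 20.1 = 19.42.
median of U = (-4)·19.42 + (-10) = -87.68.
median of Z = 2·(-87.68) + (-21.6) = -196.96.

median of Z = -196.96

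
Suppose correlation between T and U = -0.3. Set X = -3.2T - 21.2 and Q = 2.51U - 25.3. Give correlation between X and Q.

Linear rescalings preserve |correlation|; the slopes -3.2 and 2.51 have opposite signs, so the correlation flips sign: correlation between X and Q = −correlation between T and U = 0.3.

correlation between X and Q = 0.3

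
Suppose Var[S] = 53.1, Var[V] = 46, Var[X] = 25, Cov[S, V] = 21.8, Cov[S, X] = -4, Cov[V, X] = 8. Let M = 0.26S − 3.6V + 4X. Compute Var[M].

Var[M] = a²·Var[S] + b²·Var[V] + c²·Var[X] + 2ab·Cov[S, V] + 2ac·Cov[S, X] + 2bc·Cov[V, X], with a = 0.26, b = -3.6, c = 4.
= 3.58956 + 596.16 + 400 + (-40.8096) + (-8.32) + (-230.4)
= 720.21996.

Var[M] = 720.21996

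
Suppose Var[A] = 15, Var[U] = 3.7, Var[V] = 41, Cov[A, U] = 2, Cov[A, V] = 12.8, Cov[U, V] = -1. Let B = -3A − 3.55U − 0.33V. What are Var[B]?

Var[B] = 251.69515

Var[B] = a²·Var[A] + b²·Var[U] + c²·Var[V] + 2ab·Cov[A, U] + 2ac·Cov[A, V] + 2bc·Cov[U, V], with a = -3, b = -3.55, c = -0.33.
= 135 + 46.62925 + 4.4649 + 42.6 + 25.344 + (-2.343)
= 251.69515.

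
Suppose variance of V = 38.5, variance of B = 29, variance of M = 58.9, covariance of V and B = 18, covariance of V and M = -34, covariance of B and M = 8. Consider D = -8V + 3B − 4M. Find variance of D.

variance of D = a²·variance of V + b²·variance of B + c²·variance of M + 2ab·covariance of V and B + 2ac·covariance of V and M + 2bc·covariance of B and M, with a = -8, b = 3, c = -4.
= 2464 + 261 + 942.4 + (-864) + (-2176) + (-192)
= 435.4.

variance of D = 435.4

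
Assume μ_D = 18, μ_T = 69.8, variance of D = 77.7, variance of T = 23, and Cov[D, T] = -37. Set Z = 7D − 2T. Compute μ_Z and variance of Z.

μ_Z = -13.6, variance of Z = 4935.3

μ_Z = 7·μ_D + (-2)·μ_T = 7·18 + (-2)·69.8 = -13.6.
variance of Z = a²·variance of D + b²·variance of T + 2ab·Cov[D, T] with a = 7, b = -2.
= 7²·77.7 + (-2)²·23 + 2·7·(-2)·(-37)
= 3807.3 + 92 + 1036 = 4935.3.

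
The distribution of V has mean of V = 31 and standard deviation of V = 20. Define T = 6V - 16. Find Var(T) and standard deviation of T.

Var(T) = 14400, standard deviation of T = 120

T = 6V - 16 is linear with a = 6, b = -16.
Var(V) = 20² = 400.
Var(T) = a²·Var(V) = 6²·400 = 14400 (the additive constant -16 does not affect variance).
standard deviation of T = |a|·standard deviation of V = |6|·20 = 120.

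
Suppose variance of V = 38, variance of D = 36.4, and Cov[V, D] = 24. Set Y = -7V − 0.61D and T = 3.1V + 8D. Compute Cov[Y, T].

Cov[Y, T] = -2391.616

By bilinearity, Cov[Y, T] = ac·variance of V + bd·variance of D + (ad+bc)·Cov[V, D], with a=-7, b=-0.61, c=3.1, d=8.
ac·variance of V = (-7)·3.1·38 = -824.6
bd·variance of D = (-0.61)·8·36.4 = -177.632
(ad+bc)·Cov[V, D] = (-57.891)·24 = -1389.384
Cov[Y, T] = -824.6 + (-177.632) + (-1389.384) = -2391.616.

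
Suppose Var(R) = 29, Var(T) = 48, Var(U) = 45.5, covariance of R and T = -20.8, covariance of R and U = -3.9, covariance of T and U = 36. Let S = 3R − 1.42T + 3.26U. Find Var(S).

Var(S) = a²·Var(R) + b²·Var(T) + c²·Var(U) + 2ab·covariance of R and T + 2ac·covariance of R and U + 2bc·covariance of T and U, with a = 3, b = -1.42, c = 3.26.
= 261 + 96.7872 + 483.5558 + 177.216 + (-76.284) + (-333.3024)
= 608.9726.

Var(S) = 608.9726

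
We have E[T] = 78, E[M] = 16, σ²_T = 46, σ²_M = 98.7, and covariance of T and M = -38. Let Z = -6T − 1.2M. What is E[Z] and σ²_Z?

E[Z] = -487.2, σ²_Z = 1250.928

E[Z] = (-6)·E[T] + (-1.2)·E[M] = (-6)·78 + (-1.2)·16 = -487.2.
σ²_Z = a²·σ²_T + b²·σ²_M + 2ab·covariance of T and M with a = -6, b = -1.2.
= (-6)²·46 + (-1.2)²·98.7 + 2·(-6)·(-1.2)·(-38)
= 1656 + 142.128 + (-547.2) = 1250.928.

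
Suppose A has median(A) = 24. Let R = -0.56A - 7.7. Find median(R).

median(R) = -21.14

A linear map preserves order up to sign, so median(R) = a·median(A) + b = (-0.56)·24 + (-7.7) = -21.14.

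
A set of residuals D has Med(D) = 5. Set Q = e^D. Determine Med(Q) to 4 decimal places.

Med(Q) = 148.4132

e^D is monotone on this domain, so Med(Q) = exp(5) ≈ 148.4132.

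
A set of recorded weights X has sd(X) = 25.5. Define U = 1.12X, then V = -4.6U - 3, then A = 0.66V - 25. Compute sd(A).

sd(A) = 86.70816

sd(U) = |1.12|·25.5 = 28.56.
sd(V) = |-4.6|·28.56 = 131.376.
sd(A) = |0.66|·131.376 = 86.70816.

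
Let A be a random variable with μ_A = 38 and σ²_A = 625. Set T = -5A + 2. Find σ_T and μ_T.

T = -5A + 2 is linear with a = -5, b = 2.
σ_A = √625 = 25.
σ_T = |a|·σ_A = |-5|·25 = 125.
μ_T = a·μ_A + b = (-5)·38 + 2 = -188.

σ_T = 125, μ_T = -188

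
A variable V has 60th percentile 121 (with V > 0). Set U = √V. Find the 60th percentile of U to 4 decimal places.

√V is increasing, so P_{60}(U) = g(P_{60}(V)) = 11.

60th percentile of U = 11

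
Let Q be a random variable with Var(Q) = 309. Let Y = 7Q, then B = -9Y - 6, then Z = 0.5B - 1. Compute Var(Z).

Var(Z) = 306605.25

Var(Y) = 7²·309 = 15141.
Var(B) = (-9)²·15141 = 1226421.
Var(Z) = 0.5²·1226421 = 306605.25.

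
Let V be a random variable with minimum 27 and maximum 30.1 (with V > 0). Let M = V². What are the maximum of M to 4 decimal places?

V² is increasing on this domain, so max(M) comes from max(V) = 30.1: max(M) = square(30.1) = 906.01.

max(M) = 906.01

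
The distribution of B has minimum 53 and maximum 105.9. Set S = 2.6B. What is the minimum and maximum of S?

a = 2.6 > 0, so min(S) = a·min(B)+b = 2.6·53 = 137.8 and max(S) = 2.6·105.9 = 275.34.

min(S) = 137.8, max(S) = 275.34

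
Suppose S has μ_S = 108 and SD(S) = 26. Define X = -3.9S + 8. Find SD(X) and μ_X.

SD(X) = 101.4, μ_X = -413.2

X = -3.9S + 8 is linear with a = -3.9, b = 8.
SD(X) = |a|·SD(S) = |-3.9|·26 = 101.4.
μ_X = a·μ_S + b = (-3.9)·108 + 8 = -413.2.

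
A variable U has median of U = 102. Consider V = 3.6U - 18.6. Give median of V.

A linear map preserves order up to sign, so median of V = a·median of U + b = 3.6·102 + (-18.6) = 348.6.

median of V = 348.6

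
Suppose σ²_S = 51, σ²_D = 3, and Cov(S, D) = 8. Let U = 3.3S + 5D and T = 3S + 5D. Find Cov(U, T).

Cov(U, T) = 831.9

By bilinearity, Cov(U, T) = ac·σ²_S + bd·σ²_D + (ad+bc)·Cov(S, D), with a=3.3, b=5, c=3, d=5.
ac·σ²_S = 3.3·3·51 = 504.9
bd·σ²_D = 5·5·3 = 75
(ad+bc)·Cov(S, D) = (31.5)·8 = 252
Cov(U, T) = 504.9 + 75 + 252 = 831.9.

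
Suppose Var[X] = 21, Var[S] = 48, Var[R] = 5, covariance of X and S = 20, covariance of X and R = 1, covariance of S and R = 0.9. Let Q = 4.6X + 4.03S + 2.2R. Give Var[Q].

Var[Q] = a²·Var[X] + b²·Var[S] + c²·Var[R] + 2ab·covariance of X and S + 2ac·covariance of X and R + 2bc·covariance of S and R, with a = 4.6, b = 4.03, c = 2.2.
= 444.36 + 779.5632 + 24.2 + 741.52 + 20.24 + 15.9588
= 2025.842.

Var[Q] = 2025.842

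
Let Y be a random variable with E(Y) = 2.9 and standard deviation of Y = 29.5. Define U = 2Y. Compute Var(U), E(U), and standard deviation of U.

U = 2Y is linear with a = 2, b = 0.
Var(Y) = 29.5² = 870.25.
Var(U) = a²·Var(Y) = 2²·870.25 = 3481.
E(U) = a·E(Y) + b = 2·2.9 = 5.8.
standard deviation of U = |a|·standard deviation of Y = |2|·29.5 = 59.

Var(U) = 3481, E(U) = 5.8, standard deviation of U = 59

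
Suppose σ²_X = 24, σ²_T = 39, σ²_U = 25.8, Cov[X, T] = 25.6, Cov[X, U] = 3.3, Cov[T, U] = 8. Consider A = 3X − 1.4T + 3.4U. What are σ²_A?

σ²_A = 366.808

σ²_A = a²·σ²_X + b²·σ²_T + c²·σ²_U + 2ab·Cov[X, T] + 2ac·Cov[X, U] + 2bc·Cov[T, U], with a = 3, b = -1.4, c = 3.4.
= 216 + 76.44 + 298.248 + (-215.04) + 67.32 + (-76.16)
= 366.808.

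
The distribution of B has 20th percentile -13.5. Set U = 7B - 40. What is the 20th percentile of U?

20th percentile of U = -134.5

Since a = 7 > 0 the transformation is increasing, so the 20th percentile of U = a·(P_{20} of B) + b = 7·(-13.5) + (-40) = -134.5.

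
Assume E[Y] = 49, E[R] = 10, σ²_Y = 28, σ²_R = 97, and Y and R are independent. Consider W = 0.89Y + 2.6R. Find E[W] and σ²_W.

E[W] = 69.61, σ²_W = 677.8988

E[W] = 0.89·E[Y] + 2.6·E[R] = 0.89·49 + 2.6·10 = 69.61.
σ²_W = a²·σ²_Y + b²·σ²_R + 2ab·Cov[Y, R] with a = 0.89, b = 2.6.
Independence gives Cov[Y, R] = 0.
= 0.89²·28 + 2.6²·97 + 2·0.89·2.6·0
= 22.1788 + 655.72 + 0 = 677.8988.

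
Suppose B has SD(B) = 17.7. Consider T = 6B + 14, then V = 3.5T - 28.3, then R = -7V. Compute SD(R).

SD(R) = 2601.9

SD(T) = |6|·17.7 = 106.2.
SD(V) = |3.5|·106.2 = 371.7.
SD(R) = |-7|·371.7 = 2601.9.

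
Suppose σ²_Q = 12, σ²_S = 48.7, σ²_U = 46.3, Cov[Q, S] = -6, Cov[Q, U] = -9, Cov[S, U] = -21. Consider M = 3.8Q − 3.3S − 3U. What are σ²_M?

σ²_M = 1060.203

σ²_M = a²·σ²_Q + b²·σ²_S + c²·σ²_U + 2ab·Cov[Q, S] + 2ac·Cov[Q, U] + 2bc·Cov[S, U], with a = 3.8, b = -3.3, c = -3.
= 173.28 + 530.343 + 416.7 + 150.48 + 205.2 + (-415.8)
= 1060.203.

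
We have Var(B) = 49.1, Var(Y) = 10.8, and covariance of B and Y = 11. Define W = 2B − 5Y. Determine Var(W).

Var(W) = a²·Var(B) + b²·Var(Y) + 2ab·covariance of B and Y with a = 2, b = -5.
= 2²·49.1 + (-5)²·10.8 + 2·2·(-5)·11
= 196.4 + 270 + (-220) = 246.4.

Var(W) = 246.4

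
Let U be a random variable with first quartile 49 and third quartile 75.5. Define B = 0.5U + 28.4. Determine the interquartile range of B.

IQR of U = Q3 − Q1 = 75.5 − 49 = 26.5.
Under B = aU + b, IQR(B) = |a|·IQR(U) = |0.5|·26.5 = 13.25 (shifts cancel; spread scales by |a|).

IQR(B) = 13.25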